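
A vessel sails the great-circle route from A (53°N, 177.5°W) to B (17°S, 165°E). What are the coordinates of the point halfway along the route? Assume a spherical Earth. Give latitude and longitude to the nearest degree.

≈ (18°N, 172°E)

Convert each endpoint to a unit vector on the sphere (x = cos φ cos λ, y = cos φ sin λ, z = sin φ).
The central angle between the endpoints is δ = arccos(p₁·p₂) ≈ 1.250 rad (71.6°).
Interpolate at f = 1/2 with slerp weights a = sin((1−f)δ)/sin δ ≈ 0.617, b = sin(fδ)/sin δ ≈ 0.617.
p = a·p₁ + b·p₂ ≈ (-0.940, 0.136, 0.312); φ = arcsin(p_z) ≈ 18.19°, λ = atan2(p_y, p_x) ≈ 171.74°.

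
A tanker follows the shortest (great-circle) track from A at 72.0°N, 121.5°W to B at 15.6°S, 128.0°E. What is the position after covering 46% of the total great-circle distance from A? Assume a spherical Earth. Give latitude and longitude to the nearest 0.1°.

≈ 41.2°N, 148.9°E

Convert each endpoint to a unit vector on the sphere (x = cos φ cos λ, y = cos φ sin λ, z = sin φ).
The central angle between the endpoints is δ = arccos(p₁·p₂) ≈ 1.939 rad (111.1°).
Interpolate at f = 0.46 with slerp weights a = sin((1−f)δ)/sin δ ≈ 0.928, b = sin(fδ)/sin δ ≈ 0.834.
p = a·p₁ + b·p₂ ≈ (-0.645, 0.389, 0.658); φ = arcsin(p_z) ≈ 41.18°, λ = atan2(p_y, p_x) ≈ 148.91°.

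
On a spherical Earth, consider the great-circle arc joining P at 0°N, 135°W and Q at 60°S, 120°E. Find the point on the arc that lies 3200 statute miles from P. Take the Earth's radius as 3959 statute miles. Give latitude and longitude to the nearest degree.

From cos δ = sin φ₁ sin φ₂ + cos φ₁ cos φ₂ cos Δλ, the central angle is δ ≈ 1.701 rad (97.4°). The total great-circle distance is δ·R ≈ 1.701 × 3959 ≈ 6733 mi, so the target fraction is f = 3200/6733 ≈ 0.475.
Interpolate at f ≈ 0.475 with slerp weights a = sin((1−f)δ)/sin δ ≈ 0.785, b = sin(fδ)/sin δ ≈ 0.729.
p = a·p₁ + b·p₂ ≈ (-0.737, -0.239, -0.632); φ = arcsin(p_z) ≈ -39.16°, λ = atan2(p_y, p_x) ≈ -162.02°.

≈ 39°S, 162°W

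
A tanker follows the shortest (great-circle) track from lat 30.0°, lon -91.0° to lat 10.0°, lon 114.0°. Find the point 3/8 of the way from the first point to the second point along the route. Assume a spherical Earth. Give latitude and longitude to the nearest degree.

The haversine formula gives a central angle δ ≈ 2.327 rad (133.3°) between the endpoints.
Interpolate at f = 3/8 with slerp weights a = sin((1−f)δ)/sin δ ≈ 1.365, b = sin(fδ)/sin δ ≈ 1.053.
p = a·p₁ + b·p₂ ≈ (-0.442, -0.235, 0.866); φ = arcsin(p_z) ≈ 59.94°, λ = atan2(p_y, p_x) ≈ -152.03°.

≈ lat 60°, lon -152°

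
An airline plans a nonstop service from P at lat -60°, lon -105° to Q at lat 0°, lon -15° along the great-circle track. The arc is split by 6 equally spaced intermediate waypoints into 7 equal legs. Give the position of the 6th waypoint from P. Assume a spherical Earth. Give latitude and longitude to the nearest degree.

≈ lat -11°, lon -22°

Write both endpoints as unit vectors p₁, p₂ with components (cos φ cos λ, cos φ sin λ, sin φ).
The central angle between the endpoints is δ = arccos(p₁·p₂) ≈ 1.571 rad (90.0°).
Interpolate at f = 6/7 with slerp weights a = sin((1−f)δ)/sin δ ≈ 0.223, b = sin(fδ)/sin δ ≈ 0.975.
p = a·p₁ + b·p₂ ≈ (0.913, -0.360, -0.193); φ = arcsin(p_z) ≈ -11.11°, λ = atan2(p_y, p_x) ≈ -21.51°.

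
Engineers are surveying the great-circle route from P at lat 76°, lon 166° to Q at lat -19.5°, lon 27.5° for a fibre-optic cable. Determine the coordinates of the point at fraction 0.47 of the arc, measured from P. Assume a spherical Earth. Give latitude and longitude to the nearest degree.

≈ lat 43°, lon 40°

Write both endpoints as unit vectors p₁, p₂ with components (cos φ cos λ, cos φ sin λ, sin φ).
The central angle between the endpoints is δ = arccos(p₁·p₂) ≈ 2.088 rad (119.6°).
Interpolate at f = 0.47 with slerp weights a = sin((1−f)δ)/sin δ ≈ 1.029, b = sin(fδ)/sin δ ≈ 0.957.
p = a·p₁ + b·p₂ ≈ (0.558, 0.477, 0.679); φ = arcsin(p_z) ≈ 42.77°, λ = atan2(p_y, p_x) ≈ 40.49°.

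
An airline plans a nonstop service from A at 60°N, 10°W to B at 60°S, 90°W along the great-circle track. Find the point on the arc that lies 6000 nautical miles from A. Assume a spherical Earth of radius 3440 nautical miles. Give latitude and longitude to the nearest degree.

Write both endpoints as unit vectors p₁, p₂ with components (cos φ cos λ, cos φ sin λ, sin φ).
The central angle between the endpoints is δ = arccos(p₁·p₂) ≈ 2.355 rad (135.0°). The total great-circle distance is δ·R ≈ 2.355 × 3440 ≈ 8103 nmi, so the target fraction is f = 6000/8103 ≈ 0.740.
Interpolate at f ≈ 0.740 with slerp weights a = sin((1−f)δ)/sin δ ≈ 0.811, b = sin(fδ)/sin δ ≈ 1.392.
p = a·p₁ + b·p₂ ≈ (0.399, -0.766, -0.503); φ = arcsin(p_z) ≈ -30.21°, λ = atan2(p_y, p_x) ≈ -62.48°.

≈ 30°S, 62°W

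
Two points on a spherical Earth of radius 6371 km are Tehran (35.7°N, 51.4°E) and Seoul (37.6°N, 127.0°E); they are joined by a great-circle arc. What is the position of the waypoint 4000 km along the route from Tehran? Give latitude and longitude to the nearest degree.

≈ (43°N, 98°E)

The haversine formula gives a central angle δ ≈ 1.029 rad (58.9°) between the endpoints. The total great-circle distance is δ·R ≈ 1.029 × 6371 ≈ 6553 km, so the target fraction is f = 4000/6553 ≈ 0.610.
Interpolate at f ≈ 0.610 with slerp weights a = sin((1−f)δ)/sin δ ≈ 0.455, b = sin(fδ)/sin δ ≈ 0.686.
p = a·p₁ + b·p₂ ≈ (-0.096, 0.723, 0.684); φ = arcsin(p_z) ≈ 43.17°, λ = atan2(p_y, p_x) ≈ 97.58°.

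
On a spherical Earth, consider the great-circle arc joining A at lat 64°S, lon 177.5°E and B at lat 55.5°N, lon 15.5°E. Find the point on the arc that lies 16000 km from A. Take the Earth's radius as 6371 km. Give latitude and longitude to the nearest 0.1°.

≈ lat 35.3°N, lon 33.7°E

Write both endpoints as unit vectors p₁, p₂ with components (cos φ cos λ, cos φ sin λ, sin φ).
The central angle between the endpoints is δ = arccos(p₁·p₂) ≈ 2.926 rad (167.7°). The total great-circle distance is δ·R ≈ 2.926 × 6371 ≈ 18642 km, so the target fraction is f = 16000/18642 ≈ 0.858.
Interpolate at f ≈ 0.858 with slerp weights a = sin((1−f)δ)/sin δ ≈ 1.884, b = sin(fδ)/sin δ ≈ 2.756.
p = a·p₁ + b·p₂ ≈ (0.679, 0.453, 0.578); φ = arcsin(p_z) ≈ 35.29°, λ = atan2(p_y, p_x) ≈ 33.72°.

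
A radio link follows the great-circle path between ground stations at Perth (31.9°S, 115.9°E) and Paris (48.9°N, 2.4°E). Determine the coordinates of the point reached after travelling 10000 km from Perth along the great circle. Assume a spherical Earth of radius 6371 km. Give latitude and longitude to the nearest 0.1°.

Write both endpoints as unit vectors p₁, p₂ with components (cos φ cos λ, cos φ sin λ, sin φ).
The central angle between the endpoints is δ = arccos(p₁·p₂) ≈ 2.240 rad (128.4°). The total great-circle distance is δ·R ≈ 2.240 × 6371 ≈ 14274 km, so the target fraction is f = 10000/14274 ≈ 0.701.
Interpolate at f ≈ 0.701 with slerp weights a = sin((1−f)δ)/sin δ ≈ 0.793, b = sin(fδ)/sin δ ≈ 1.275.
p = a·p₁ + b·p₂ ≈ (0.544, 0.641, 0.542); φ = arcsin(p_z) ≈ 32.83°, λ = atan2(p_y, p_x) ≈ 49.68°.

≈ (32.8°N, 49.7°E)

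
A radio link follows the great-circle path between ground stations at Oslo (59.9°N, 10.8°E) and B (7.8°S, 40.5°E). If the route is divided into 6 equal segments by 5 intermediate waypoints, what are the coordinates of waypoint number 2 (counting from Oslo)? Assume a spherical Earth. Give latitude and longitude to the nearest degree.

≈ (38°N, 26°E)

Write both endpoints as unit vectors p₁, p₂ with components (cos φ cos λ, cos φ sin λ, sin φ).
The central angle between the endpoints is δ = arccos(p₁·p₂) ≈ 1.251 rad (71.7°).
Interpolate at f = 2/6 with slerp weights a = sin((1−f)δ)/sin δ ≈ 0.780, b = sin(fδ)/sin δ ≈ 0.427.
p = a·p₁ + b·p₂ ≈ (0.706, 0.348, 0.617); φ = arcsin(p_z) ≈ 38.10°, λ = atan2(p_y, p_x) ≈ 26.24°.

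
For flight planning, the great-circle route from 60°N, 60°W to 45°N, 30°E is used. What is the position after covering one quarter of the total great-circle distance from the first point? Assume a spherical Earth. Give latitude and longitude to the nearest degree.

Convert each endpoint to a unit vector on the sphere (x = cos φ cos λ, y = cos φ sin λ, z = sin φ).
The central angle between the endpoints is δ = arccos(p₁·p₂) ≈ 0.912 rad (52.2°).
Interpolate at f = 1/4 with slerp weights a = sin((1−f)δ)/sin δ ≈ 0.799, b = sin(fδ)/sin δ ≈ 0.286.
p = a·p₁ + b·p₂ ≈ (0.375, -0.245, 0.894); φ = arcsin(p_z) ≈ 63.40°, λ = atan2(p_y, p_x) ≈ -33.17°.

≈ 63°N, 33°W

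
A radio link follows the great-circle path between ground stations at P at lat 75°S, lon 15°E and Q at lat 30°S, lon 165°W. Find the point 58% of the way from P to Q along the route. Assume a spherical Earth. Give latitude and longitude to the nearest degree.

≈ lat 62°S, lon 165°W

From cos δ = sin φ₁ sin φ₂ + cos φ₁ cos φ₂ cos Δλ, the central angle is δ ≈ 1.309 rad (75.0°).
Interpolate at f = 0.58 with slerp weights a = sin((1−f)δ)/sin δ ≈ 0.541, b = sin(fδ)/sin δ ≈ 0.713.
p = a·p₁ + b·p₂ ≈ (-0.461, -0.123, -0.879); φ = arcsin(p_z) ≈ -61.50°, λ = atan2(p_y, p_x) ≈ -165.00°.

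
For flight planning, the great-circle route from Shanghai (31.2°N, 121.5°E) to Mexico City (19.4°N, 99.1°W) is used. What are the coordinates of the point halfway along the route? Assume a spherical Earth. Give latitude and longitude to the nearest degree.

≈ 53°N, 161°W

Convert each endpoint to a unit vector on the sphere (x = cos φ cos λ, y = cos φ sin λ, z = sin φ).
The central angle between the endpoints is δ = arccos(p₁·p₂) ≈ 2.027 rad (116.1°).
Interpolate at f = 1/2 with slerp weights a = sin((1−f)δ)/sin δ ≈ 0.945, b = sin(fδ)/sin δ ≈ 0.945.
p = a·p₁ + b·p₂ ≈ (-0.564, -0.191, 0.804); φ = arcsin(p_z) ≈ 53.49°, λ = atan2(p_y, p_x) ≈ -161.28°.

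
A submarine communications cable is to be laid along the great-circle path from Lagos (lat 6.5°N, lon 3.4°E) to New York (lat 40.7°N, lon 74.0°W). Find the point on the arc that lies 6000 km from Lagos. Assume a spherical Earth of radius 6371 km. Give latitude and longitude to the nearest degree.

From cos δ = sin φ₁ sin φ₂ + cos φ₁ cos φ₂ cos Δλ, the central angle is δ ≈ 1.330 rad (76.2°). The total great-circle distance is δ·R ≈ 1.330 × 6371 ≈ 8476 km, so the target fraction is f = 6000/8476 ≈ 0.708.
Interpolate at f ≈ 0.708 with slerp weights a = sin((1−f)δ)/sin δ ≈ 0.390, b = sin(fδ)/sin δ ≈ 0.833.
p = a·p₁ + b·p₂ ≈ (0.561, -0.584, 0.587); φ = arcsin(p_z) ≈ 35.95°, λ = atan2(p_y, p_x) ≈ -46.14°.

≈ lat 36°N, lon 46°W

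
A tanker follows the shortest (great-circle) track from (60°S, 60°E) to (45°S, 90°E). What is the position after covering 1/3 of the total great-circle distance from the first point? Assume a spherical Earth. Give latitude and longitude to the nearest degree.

≈ (56°S, 72°E)

The haversine formula gives a central angle δ ≈ 0.406 rad (23.3°) between the endpoints.
Interpolate at f = 1/3 with slerp weights a = sin((1−f)δ)/sin δ ≈ 0.677, b = sin(fδ)/sin δ ≈ 0.342.
p = a·p₁ + b·p₂ ≈ (0.169, 0.535, -0.828); φ = arcsin(p_z) ≈ -55.88°, λ = atan2(p_y, p_x) ≈ 72.44°.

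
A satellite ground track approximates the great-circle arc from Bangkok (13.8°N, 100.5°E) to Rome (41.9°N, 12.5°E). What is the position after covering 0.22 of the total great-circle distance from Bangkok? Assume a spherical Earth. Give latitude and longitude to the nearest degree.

≈ 25°N, 86°E

Convert each endpoint to a unit vector on the sphere (x = cos φ cos λ, y = cos φ sin λ, z = sin φ).
The central angle between the endpoints is δ = arccos(p₁·p₂) ≈ 1.385 rad (79.4°).
Interpolate at f = 0.22 with slerp weights a = sin((1−f)δ)/sin δ ≈ 0.898, b = sin(fδ)/sin δ ≈ 0.305.
p = a·p₁ + b·p₂ ≈ (0.063, 0.906, 0.418); φ = arcsin(p_z) ≈ 24.71°, λ = atan2(p_y, p_x) ≈ 86.02°.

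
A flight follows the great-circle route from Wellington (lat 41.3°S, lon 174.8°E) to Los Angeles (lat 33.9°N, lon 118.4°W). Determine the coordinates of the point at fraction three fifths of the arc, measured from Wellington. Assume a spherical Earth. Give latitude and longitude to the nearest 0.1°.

≈ lat 3.5°N, lon 144.3°W

The haversine formula gives a central angle δ ≈ 1.694 rad (97.0°) between the endpoints.
Interpolate at f = 3/5 with slerp weights a = sin((1−f)δ)/sin δ ≈ 0.632, b = sin(fδ)/sin δ ≈ 0.857.
p = a·p₁ + b·p₂ ≈ (-0.811, -0.582, 0.061); φ = arcsin(p_z) ≈ 3.49°, λ = atan2(p_y, p_x) ≈ -144.31°.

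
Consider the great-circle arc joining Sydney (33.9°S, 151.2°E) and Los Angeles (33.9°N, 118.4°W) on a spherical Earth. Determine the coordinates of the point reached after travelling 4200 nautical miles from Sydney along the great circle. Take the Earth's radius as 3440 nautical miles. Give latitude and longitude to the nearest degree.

≈ 11°N, 152°W

Convert each endpoint to a unit vector on the sphere (x = cos φ cos λ, y = cos φ sin λ, z = sin φ).
The central angle between the endpoints is δ = arccos(p₁·p₂) ≈ 1.892 rad (108.4°). The total great-circle distance is δ·R ≈ 1.892 × 3440 ≈ 6509 nmi, so the target fraction is f = 4200/6509 ≈ 0.645.
Interpolate at f ≈ 0.645 with slerp weights a = sin((1−f)δ)/sin δ ≈ 0.656, b = sin(fδ)/sin δ ≈ 0.990.
p = a·p₁ + b·p₂ ≈ (-0.868, -0.461, 0.187); φ = arcsin(p_z) ≈ 10.75°, λ = atan2(p_y, p_x) ≈ -152.03°.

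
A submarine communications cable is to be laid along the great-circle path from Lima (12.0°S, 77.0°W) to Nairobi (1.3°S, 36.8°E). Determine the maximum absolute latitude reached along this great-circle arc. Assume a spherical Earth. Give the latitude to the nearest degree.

≈ 14°S

The great circle lies in the plane with unit normal n̂ = (p₁ × p₂)/|p₁ × p₂|.
Here n̂_z ≈ +0.972; the vertex latitude is φ_max = arccos|n̂_z| ≈ 13.7°.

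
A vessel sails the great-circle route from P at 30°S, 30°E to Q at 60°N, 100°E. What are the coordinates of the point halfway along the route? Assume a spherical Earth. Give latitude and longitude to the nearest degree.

The haversine formula gives a central angle δ ≈ 1.860 rad (106.6°) between the endpoints.
Interpolate at f = 1/2 with slerp weights a = sin((1−f)δ)/sin δ ≈ 0.836, b = sin(fδ)/sin δ ≈ 0.836.
p = a·p₁ + b·p₂ ≈ (0.555, 0.774, 0.306); φ = arcsin(p_z) ≈ 17.82°, λ = atan2(p_y, p_x) ≈ 54.37°.

≈ 18°N, 54°E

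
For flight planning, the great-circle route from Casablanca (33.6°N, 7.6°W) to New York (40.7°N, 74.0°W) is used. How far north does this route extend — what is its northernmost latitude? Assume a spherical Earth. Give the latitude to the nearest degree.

The great circle lies in the plane with unit normal n̂ = (p₁ × p₂)/|p₁ × p₂|.
Here n̂_z ≈ -0.733; the vertex latitude is φ_max = arccos|n̂_z| ≈ 42.9°.
Check via Clairaut: cos φ_max = |cos φ₁| · sin C = cos(33.6°)·sin(61.6°) ≈ 0.733, again giving ≈ 42.9°.

≈ 43°N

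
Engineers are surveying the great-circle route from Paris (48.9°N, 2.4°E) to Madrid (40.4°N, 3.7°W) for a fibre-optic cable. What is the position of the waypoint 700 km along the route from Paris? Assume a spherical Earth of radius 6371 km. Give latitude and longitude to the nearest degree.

≈ 43°N, 2°W

Write both endpoints as unit vectors p₁, p₂ with components (cos φ cos λ, cos φ sin λ, sin φ).
The central angle between the endpoints is δ = arccos(p₁·p₂) ≈ 0.166 rad (9.5°). The total great-circle distance is δ·R ≈ 0.166 × 6371 ≈ 1060 km, so the target fraction is f = 700/1060 ≈ 0.660.
Interpolate at f ≈ 0.660 with slerp weights a = sin((1−f)δ)/sin δ ≈ 0.341, b = sin(fδ)/sin δ ≈ 0.662.
p = a·p₁ + b·p₂ ≈ (0.727, -0.023, 0.686); φ = arcsin(p_z) ≈ 43.32°, λ = atan2(p_y, p_x) ≈ -1.82°.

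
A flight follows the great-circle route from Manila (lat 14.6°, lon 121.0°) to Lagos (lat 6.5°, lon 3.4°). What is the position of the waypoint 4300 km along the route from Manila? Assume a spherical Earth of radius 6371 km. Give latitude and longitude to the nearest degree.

≈ lat 20°, lon 81°

Write both endpoints as unit vectors p₁, p₂ with components (cos φ cos λ, cos φ sin λ, sin φ).
The central angle between the endpoints is δ = arccos(p₁·p₂) ≈ 2.001 rad (114.6°). The total great-circle distance is δ·R ≈ 2.001 × 6371 ≈ 12747 km, so the target fraction is f = 4300/12747 ≈ 0.337.
Interpolate at f ≈ 0.337 with slerp weights a = sin((1−f)δ)/sin δ ≈ 1.067, b = sin(fδ)/sin δ ≈ 0.687.
p = a·p₁ + b·p₂ ≈ (0.150, 0.926, 0.347); φ = arcsin(p_z) ≈ 20.30°, λ = atan2(p_y, p_x) ≈ 80.81°.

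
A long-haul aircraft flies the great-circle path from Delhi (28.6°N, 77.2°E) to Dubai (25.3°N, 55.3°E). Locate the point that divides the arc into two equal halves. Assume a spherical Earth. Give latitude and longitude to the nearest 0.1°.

≈ 27.4°N, 66.1°E

Convert each endpoint to a unit vector on the sphere (x = cos φ cos λ, y = cos φ sin λ, z = sin φ).
The central angle between the endpoints is δ = arccos(p₁·p₂) ≈ 0.345 rad (19.8°).
Interpolate at f = 1/2 with slerp weights a = sin((1−f)δ)/sin δ ≈ 0.508, b = sin(fδ)/sin δ ≈ 0.508.
p = a·p₁ + b·p₂ ≈ (0.360, 0.812, 0.460); φ = arcsin(p_z) ≈ 27.38°, λ = atan2(p_y, p_x) ≈ 66.09°.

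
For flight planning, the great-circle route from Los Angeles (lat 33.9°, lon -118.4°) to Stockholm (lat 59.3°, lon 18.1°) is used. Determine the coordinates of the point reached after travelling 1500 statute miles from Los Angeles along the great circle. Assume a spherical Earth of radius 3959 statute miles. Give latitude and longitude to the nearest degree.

Write both endpoints as unit vectors p₁, p₂ with components (cos φ cos λ, cos φ sin λ, sin φ).
The central angle between the endpoints is δ = arccos(p₁·p₂) ≈ 1.398 rad (80.1°). The total great-circle distance is δ·R ≈ 1.398 × 3959 ≈ 5534 mi, so the target fraction is f = 1500/5534 ≈ 0.271.
Interpolate at f ≈ 0.271 with slerp weights a = sin((1−f)δ)/sin δ ≈ 0.864, b = sin(fδ)/sin δ ≈ 0.375.
p = a·p₁ + b·p₂ ≈ (-0.159, -0.572, 0.805); φ = arcsin(p_z) ≈ 53.61°, λ = atan2(p_y, p_x) ≈ -105.55°.

≈ lat 54°, lon -106°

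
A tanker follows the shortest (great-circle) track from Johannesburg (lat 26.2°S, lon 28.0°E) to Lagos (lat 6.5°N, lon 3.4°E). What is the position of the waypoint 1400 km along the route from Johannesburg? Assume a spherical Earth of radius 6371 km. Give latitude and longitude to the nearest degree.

≈ lat 16°S, lon 20°E

Write both endpoints as unit vectors p₁, p₂ with components (cos φ cos λ, cos φ sin λ, sin φ).
The central angle between the endpoints is δ = arccos(p₁·p₂) ≈ 0.707 rad (40.5°). The total great-circle distance is δ·R ≈ 0.707 × 6371 ≈ 4502 km, so the target fraction is f = 1400/4502 ≈ 0.311.
Interpolate at f ≈ 0.311 with slerp weights a = sin((1−f)δ)/sin δ ≈ 0.721, b = sin(fδ)/sin δ ≈ 0.336.
p = a·p₁ + b·p₂ ≈ (0.904, 0.323, -0.280); φ = arcsin(p_z) ≈ -16.27°, λ = atan2(p_y, p_x) ≈ 19.68°.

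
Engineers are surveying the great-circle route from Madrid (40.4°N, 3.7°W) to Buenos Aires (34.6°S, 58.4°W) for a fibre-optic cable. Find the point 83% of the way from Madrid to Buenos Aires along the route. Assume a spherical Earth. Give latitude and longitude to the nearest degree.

Write both endpoints as unit vectors p₁, p₂ with components (cos φ cos λ, cos φ sin λ, sin φ).
The central angle between the endpoints is δ = arccos(p₁·p₂) ≈ 1.577 rad (90.3°).
Interpolate at f = 0.83 with slerp weights a = sin((1−f)δ)/sin δ ≈ 0.265, b = sin(fδ)/sin δ ≈ 0.966.
p = a·p₁ + b·p₂ ≈ (0.618, -0.690, -0.377); φ = arcsin(p_z) ≈ -22.14°, λ = atan2(p_y, p_x) ≈ -48.16°.

≈ (22°S, 48°W)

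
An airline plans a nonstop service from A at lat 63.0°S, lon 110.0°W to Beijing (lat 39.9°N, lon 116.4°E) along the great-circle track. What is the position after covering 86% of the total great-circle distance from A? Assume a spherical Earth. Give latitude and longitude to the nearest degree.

≈ lat 23°N, lon 129°E

From cos δ = sin φ₁ sin φ₂ + cos φ₁ cos φ₂ cos Δλ, the central angle is δ ≈ 2.518 rad (144.3°).
Interpolate at f = 0.86 with slerp weights a = sin((1−f)δ)/sin δ ≈ 0.591, b = sin(fδ)/sin δ ≈ 1.418.
p = a·p₁ + b·p₂ ≈ (-0.576, 0.722, 0.383); φ = arcsin(p_z) ≈ 22.53°, λ = atan2(p_y, p_x) ≈ 128.55°.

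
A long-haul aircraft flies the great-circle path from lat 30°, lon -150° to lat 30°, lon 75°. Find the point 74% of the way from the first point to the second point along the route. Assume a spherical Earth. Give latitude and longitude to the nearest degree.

≈ lat 49°, lon 102°

Write both endpoints as unit vectors p₁, p₂ with components (cos φ cos λ, cos φ sin λ, sin φ).
The central angle between the endpoints is δ = arccos(p₁·p₂) ≈ 1.855 rad (106.3°).
Interpolate at f = 0.74 with slerp weights a = sin((1−f)δ)/sin δ ≈ 0.483, b = sin(fδ)/sin δ ≈ 1.021.
p = a·p₁ + b·p₂ ≈ (-0.133, 0.645, 0.752); φ = arcsin(p_z) ≈ 48.79°, λ = atan2(p_y, p_x) ≈ 101.69°.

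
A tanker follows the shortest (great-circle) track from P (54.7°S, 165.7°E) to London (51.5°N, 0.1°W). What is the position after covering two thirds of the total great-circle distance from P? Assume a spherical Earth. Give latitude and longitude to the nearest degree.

Convert each endpoint to a unit vector on the sphere (x = cos φ cos λ, y = cos φ sin λ, z = sin φ).
The central angle between the endpoints is δ = arccos(p₁·p₂) ≈ 2.983 rad (170.9°).
Interpolate at f = 2/3 with slerp weights a = sin((1−f)δ)/sin δ ≈ 5.308, b = sin(fδ)/sin δ ≈ 5.787.
p = a·p₁ + b·p₂ ≈ (0.630, 0.751, 0.196); φ = arcsin(p_z) ≈ 11.33°, λ = atan2(p_y, p_x) ≈ 50.02°.

≈ (11°N, 50°E)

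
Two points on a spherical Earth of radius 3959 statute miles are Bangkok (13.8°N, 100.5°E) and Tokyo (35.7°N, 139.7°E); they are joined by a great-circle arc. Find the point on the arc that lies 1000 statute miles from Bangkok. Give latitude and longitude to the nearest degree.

From cos δ = sin φ₁ sin φ₂ + cos φ₁ cos φ₂ cos Δλ, the central angle is δ ≈ 0.722 rad (41.4°). The total great-circle distance is δ·R ≈ 0.722 × 3959 ≈ 2859 mi, so the target fraction is f = 1000/2859 ≈ 0.350.
Interpolate at f ≈ 0.350 with slerp weights a = sin((1−f)δ)/sin δ ≈ 0.685, b = sin(fδ)/sin δ ≈ 0.378.
p = a·p₁ + b·p₂ ≈ (-0.355, 0.852, 0.384); φ = arcsin(p_z) ≈ 22.58°, λ = atan2(p_y, p_x) ≈ 112.63°.

≈ 23°N, 113°E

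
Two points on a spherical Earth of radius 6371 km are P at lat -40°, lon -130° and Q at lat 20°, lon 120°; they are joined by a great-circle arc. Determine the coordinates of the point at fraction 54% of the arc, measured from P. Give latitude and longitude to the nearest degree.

Write both endpoints as unit vectors p₁, p₂ with components (cos φ cos λ, cos φ sin λ, sin φ).
The central angle between the endpoints is δ = arccos(p₁·p₂) ≈ 2.056 rad (117.8°).
Interpolate at f = 0.54 with slerp weights a = sin((1−f)δ)/sin δ ≈ 0.916, b = sin(fδ)/sin δ ≈ 1.012.
p = a·p₁ + b·p₂ ≈ (-0.927, 0.286, -0.243); φ = arcsin(p_z) ≈ -14.05°, λ = atan2(p_y, p_x) ≈ 162.85°.

≈ lat -14°, lon 163°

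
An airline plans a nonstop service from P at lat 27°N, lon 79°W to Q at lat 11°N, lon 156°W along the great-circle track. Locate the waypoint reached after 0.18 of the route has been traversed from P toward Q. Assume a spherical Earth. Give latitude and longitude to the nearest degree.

Convert each endpoint to a unit vector on the sphere (x = cos φ cos λ, y = cos φ sin λ, z = sin φ).
The central angle between the endpoints is δ = arccos(p₁·p₂) ≈ 1.283 rad (73.5°).
Interpolate at f = 0.18 with slerp weights a = sin((1−f)δ)/sin δ ≈ 0.906, b = sin(fδ)/sin δ ≈ 0.239.
p = a·p₁ + b·p₂ ≈ (-0.060, -0.888, 0.457); φ = arcsin(p_z) ≈ 27.18°, λ = atan2(p_y, p_x) ≈ -93.88°.

≈ lat 27°N, lon 94°W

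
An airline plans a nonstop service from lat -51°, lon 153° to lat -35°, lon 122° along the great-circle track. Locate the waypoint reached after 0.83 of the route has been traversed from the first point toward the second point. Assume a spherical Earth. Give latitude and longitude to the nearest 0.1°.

Convert each endpoint to a unit vector on the sphere (x = cos φ cos λ, y = cos φ sin λ, z = sin φ).
The central angle between the endpoints is δ = arccos(p₁·p₂) ≈ 0.479 rad (27.4°).
Interpolate at f = 0.83 with slerp weights a = sin((1−f)δ)/sin δ ≈ 0.176, b = sin(fδ)/sin δ ≈ 0.840.
p = a·p₁ + b·p₂ ≈ (-0.464, 0.634, -0.619); φ = arcsin(p_z) ≈ -38.24°, λ = atan2(p_y, p_x) ≈ 126.18°.

≈ lat -38.2°, lon 126.2°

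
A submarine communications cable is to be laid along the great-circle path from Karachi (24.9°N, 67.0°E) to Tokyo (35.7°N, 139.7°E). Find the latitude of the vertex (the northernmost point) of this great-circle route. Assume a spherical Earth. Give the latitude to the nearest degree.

The great circle lies in the plane with unit normal n̂ = (p₁ × p₂)/|p₁ × p₂|.
Here n̂_z ≈ +0.794; the vertex latitude is φ_max = arccos|n̂_z| ≈ 37.4°.

≈ 37°N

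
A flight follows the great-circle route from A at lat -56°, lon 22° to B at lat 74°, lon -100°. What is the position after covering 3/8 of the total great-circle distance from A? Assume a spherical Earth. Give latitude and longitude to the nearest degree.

From cos δ = sin φ₁ sin φ₂ + cos φ₁ cos φ₂ cos Δλ, the central angle is δ ≈ 2.644 rad (151.5°).
Interpolate at f = 3/8 with slerp weights a = sin((1−f)δ)/sin δ ≈ 2.087, b = sin(fδ)/sin δ ≈ 1.752.
p = a·p₁ + b·p₂ ≈ (0.998, -0.038, -0.046); φ = arcsin(p_z) ≈ -2.63°, λ = atan2(p_y, p_x) ≈ -2.21°.

≈ lat -3°, lon -2°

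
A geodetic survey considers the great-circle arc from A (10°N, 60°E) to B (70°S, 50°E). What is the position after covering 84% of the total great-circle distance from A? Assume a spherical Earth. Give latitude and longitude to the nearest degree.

The haversine formula gives a central angle δ ≈ 1.401 rad (80.3°) between the endpoints.
Interpolate at f = 0.84 with slerp weights a = sin((1−f)δ)/sin δ ≈ 0.226, b = sin(fδ)/sin δ ≈ 0.937.
p = a·p₁ + b·p₂ ≈ (0.317, 0.438, -0.841); φ = arcsin(p_z) ≈ -57.27°, λ = atan2(p_y, p_x) ≈ 54.09°.

≈ (57°S, 54°E)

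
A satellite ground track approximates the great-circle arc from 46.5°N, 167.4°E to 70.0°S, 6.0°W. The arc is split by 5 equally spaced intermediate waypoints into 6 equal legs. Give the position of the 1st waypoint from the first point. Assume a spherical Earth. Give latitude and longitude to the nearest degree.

≈ 21°N, 165°E

Convert each endpoint to a unit vector on the sphere (x = cos φ cos λ, y = cos φ sin λ, z = sin φ).
The central angle between the endpoints is δ = arccos(p₁·p₂) ≈ 2.728 rad (156.3°).
Interpolate at f = 1/6 with slerp weights a = sin((1−f)δ)/sin δ ≈ 1.898, b = sin(fδ)/sin δ ≈ 1.091.
p = a·p₁ + b·p₂ ≈ (-0.904, 0.246, 0.351); φ = arcsin(p_z) ≈ 20.54°, λ = atan2(p_y, p_x) ≈ 164.77°.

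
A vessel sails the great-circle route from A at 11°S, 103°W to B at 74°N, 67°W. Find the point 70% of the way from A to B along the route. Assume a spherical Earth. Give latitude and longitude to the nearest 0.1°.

Write both endpoints as unit vectors p₁, p₂ with components (cos φ cos λ, cos φ sin λ, sin φ).
The central angle between the endpoints is δ = arccos(p₁·p₂) ≈ 1.535 rad (88.0°).
Interpolate at f = 0.70 with slerp weights a = sin((1−f)δ)/sin δ ≈ 0.445, b = sin(fδ)/sin δ ≈ 0.880.
p = a·p₁ + b·p₂ ≈ (-0.003, -0.649, 0.761); φ = arcsin(p_z) ≈ 49.56°, λ = atan2(p_y, p_x) ≈ -90.30°.

≈ 49.6°N, 90.3°W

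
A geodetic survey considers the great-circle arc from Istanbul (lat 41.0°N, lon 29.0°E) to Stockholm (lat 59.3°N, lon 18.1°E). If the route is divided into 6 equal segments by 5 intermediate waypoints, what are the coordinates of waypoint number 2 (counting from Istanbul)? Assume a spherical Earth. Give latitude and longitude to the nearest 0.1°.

≈ lat 47.2°N, lon 26.2°E

From cos δ = sin φ₁ sin φ₂ + cos φ₁ cos φ₂ cos Δλ, the central angle is δ ≈ 0.341 rad (19.5°).
Interpolate at f = 2/6 with slerp weights a = sin((1−f)δ)/sin δ ≈ 0.674, b = sin(fδ)/sin δ ≈ 0.339.
p = a·p₁ + b·p₂ ≈ (0.609, 0.300, 0.734); φ = arcsin(p_z) ≈ 47.20°, λ = atan2(p_y, p_x) ≈ 26.24°.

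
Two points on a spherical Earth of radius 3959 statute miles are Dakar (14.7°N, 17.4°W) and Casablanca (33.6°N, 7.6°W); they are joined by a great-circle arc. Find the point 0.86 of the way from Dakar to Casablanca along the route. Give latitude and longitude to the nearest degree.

≈ 31°N, 9°W

From cos δ = sin φ₁ sin φ₂ + cos φ₁ cos φ₂ cos Δλ, the central angle is δ ≈ 0.364 rad (20.9°).
Interpolate at f = 0.86 with slerp weights a = sin((1−f)δ)/sin δ ≈ 0.143, b = sin(fδ)/sin δ ≈ 0.865.
p = a·p₁ + b·p₂ ≈ (0.846, -0.137, 0.515); φ = arcsin(p_z) ≈ 31.00°, λ = atan2(p_y, p_x) ≈ -9.17°.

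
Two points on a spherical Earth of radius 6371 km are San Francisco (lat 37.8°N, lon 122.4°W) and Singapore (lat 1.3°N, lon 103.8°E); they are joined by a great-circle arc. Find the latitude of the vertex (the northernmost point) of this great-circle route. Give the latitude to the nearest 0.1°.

≈ 47.6°N

The great circle lies in the plane with unit normal n̂ = (p₁ × p₂)/|p₁ × p₂|.
Here n̂_z ≈ -0.674; the vertex latitude is φ_max = arccos|n̂_z| ≈ 47.6°.
Check via Clairaut: cos φ_max = |cos φ₁| · sin C = cos(37.8°)·sin(58.5°) ≈ 0.674, again giving ≈ 47.6°.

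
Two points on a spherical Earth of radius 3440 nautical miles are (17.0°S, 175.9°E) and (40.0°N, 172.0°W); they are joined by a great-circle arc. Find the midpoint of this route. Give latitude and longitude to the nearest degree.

≈ (12°N, 179°W)

Write both endpoints as unit vectors p₁, p₂ with components (cos φ cos λ, cos φ sin λ, sin φ).
The central angle between the endpoints is δ = arccos(p₁·p₂) ≈ 1.014 rad (58.1°).
Interpolate at f = 1/2 with slerp weights a = sin((1−f)δ)/sin δ ≈ 0.572, b = sin(fδ)/sin δ ≈ 0.572.
p = a·p₁ + b·p₂ ≈ (-0.979, -0.022, 0.200); φ = arcsin(p_z) ≈ 11.56°, λ = atan2(p_y, p_x) ≈ -178.72°.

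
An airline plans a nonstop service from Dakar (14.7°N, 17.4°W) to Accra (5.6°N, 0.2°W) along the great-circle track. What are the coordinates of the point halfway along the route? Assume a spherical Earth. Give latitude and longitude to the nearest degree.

The haversine formula gives a central angle δ ≈ 0.335 rad (19.2°) between the endpoints.
Interpolate at f = 1/2 with slerp weights a = sin((1−f)δ)/sin δ ≈ 0.507, b = sin(fδ)/sin δ ≈ 0.507.
p = a·p₁ + b·p₂ ≈ (0.973, -0.148, 0.178); φ = arcsin(p_z) ≈ 10.26°, λ = atan2(p_y, p_x) ≈ -8.68°.

≈ (10°N, 9°W)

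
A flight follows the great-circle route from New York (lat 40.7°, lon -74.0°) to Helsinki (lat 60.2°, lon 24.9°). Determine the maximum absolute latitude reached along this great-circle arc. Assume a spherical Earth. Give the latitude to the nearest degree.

≈ 64°

The great circle lies in the plane with unit normal n̂ = (p₁ × p₂)/|p₁ × p₂|.
Here n̂_z ≈ +0.432; the vertex latitude is φ_max = arccos|n̂_z| ≈ 64.4°.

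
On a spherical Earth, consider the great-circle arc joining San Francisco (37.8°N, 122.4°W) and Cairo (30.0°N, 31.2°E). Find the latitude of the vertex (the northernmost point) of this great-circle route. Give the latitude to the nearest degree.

The great circle lies in the plane with unit normal n̂ = (p₁ × p₂)/|p₁ × p₂|.
Here n̂_z ≈ +0.320; the vertex latitude is φ_max = arccos|n̂_z| ≈ 71.4°.
Check via Clairaut: cos φ_max = |cos φ₁| · sin C = cos(37.8°)·sin(23.9°) ≈ 0.320, again giving ≈ 71.4°.

≈ 71°N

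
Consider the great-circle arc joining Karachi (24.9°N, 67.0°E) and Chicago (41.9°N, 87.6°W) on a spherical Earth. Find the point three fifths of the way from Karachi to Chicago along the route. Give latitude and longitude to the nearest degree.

≈ (72°N, 20°W)

From cos δ = sin φ₁ sin φ₂ + cos φ₁ cos φ₂ cos Δλ, the central angle is δ ≈ 1.906 rad (109.2°).
Interpolate at f = 3/5 with slerp weights a = sin((1−f)δ)/sin δ ≈ 0.731, b = sin(fδ)/sin δ ≈ 0.964.
p = a·p₁ + b·p₂ ≈ (0.289, -0.106, 0.951); φ = arcsin(p_z) ≈ 72.06°, λ = atan2(p_y, p_x) ≈ -20.14°.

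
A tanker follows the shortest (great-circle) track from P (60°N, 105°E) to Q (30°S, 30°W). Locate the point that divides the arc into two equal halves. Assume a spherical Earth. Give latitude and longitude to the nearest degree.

≈ (30°N, 5°E)

The haversine formula gives a central angle δ ≈ 2.403 rad (137.7°) between the endpoints.
Interpolate at f = 1/2 with slerp weights a = sin((1−f)δ)/sin δ ≈ 1.385, b = sin(fδ)/sin δ ≈ 1.385.
p = a·p₁ + b·p₂ ≈ (0.859, 0.069, 0.507); φ = arcsin(p_z) ≈ 30.45°, λ = atan2(p_y, p_x) ≈ 4.60°.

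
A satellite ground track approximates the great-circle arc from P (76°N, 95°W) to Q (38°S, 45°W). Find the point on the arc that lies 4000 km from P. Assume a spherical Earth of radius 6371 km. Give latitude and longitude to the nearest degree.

The haversine formula gives a central angle δ ≈ 2.066 rad (118.3°) between the endpoints. The total great-circle distance is δ·R ≈ 2.066 × 6371 ≈ 13160 km, so the target fraction is f = 4000/13160 ≈ 0.304.
Interpolate at f ≈ 0.304 with slerp weights a = sin((1−f)δ)/sin δ ≈ 1.126, b = sin(fδ)/sin δ ≈ 0.667.
p = a·p₁ + b·p₂ ≈ (0.348, -0.643, 0.682); φ = arcsin(p_z) ≈ 42.99°, λ = atan2(p_y, p_x) ≈ -61.58°.

≈ (43°N, 62°W)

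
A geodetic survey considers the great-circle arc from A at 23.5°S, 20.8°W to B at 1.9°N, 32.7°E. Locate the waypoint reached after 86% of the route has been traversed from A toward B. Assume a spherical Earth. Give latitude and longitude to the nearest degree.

≈ 2°S, 26°E

From cos δ = sin φ₁ sin φ₂ + cos φ₁ cos φ₂ cos Δλ, the central angle is δ ≈ 1.010 rad (57.9°).
Interpolate at f = 0.86 with slerp weights a = sin((1−f)δ)/sin δ ≈ 0.166, b = sin(fδ)/sin δ ≈ 0.901.
p = a·p₁ + b·p₂ ≈ (0.901, 0.433, -0.036); φ = arcsin(p_z) ≈ -2.09°, λ = atan2(p_y, p_x) ≈ 25.65°.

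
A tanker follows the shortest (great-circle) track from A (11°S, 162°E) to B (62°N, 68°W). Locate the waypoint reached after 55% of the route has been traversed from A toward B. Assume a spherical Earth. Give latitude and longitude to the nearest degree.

≈ (47°N, 166°W)

Convert each endpoint to a unit vector on the sphere (x = cos φ cos λ, y = cos φ sin λ, z = sin φ).
The central angle between the endpoints is δ = arccos(p₁·p₂) ≈ 2.054 rad (117.7°).
Interpolate at f = 0.55 with slerp weights a = sin((1−f)δ)/sin δ ≈ 0.901, b = sin(fδ)/sin δ ≈ 1.021.
p = a·p₁ + b·p₂ ≈ (-0.662, -0.171, 0.730); φ = arcsin(p_z) ≈ 46.86°, λ = atan2(p_y, p_x) ≈ -165.51°.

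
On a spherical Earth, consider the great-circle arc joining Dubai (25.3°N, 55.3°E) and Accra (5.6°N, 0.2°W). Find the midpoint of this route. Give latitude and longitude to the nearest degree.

Write both endpoints as unit vectors p₁, p₂ with components (cos φ cos λ, cos φ sin λ, sin φ).
The central angle between the endpoints is δ = arccos(p₁·p₂) ≈ 0.987 rad (56.5°).
Interpolate at f = 1/2 with slerp weights a = sin((1−f)δ)/sin δ ≈ 0.568, b = sin(fδ)/sin δ ≈ 0.568.
p = a·p₁ + b·p₂ ≈ (0.857, 0.420, 0.298); φ = arcsin(p_z) ≈ 17.34°, λ = atan2(p_y, p_x) ≈ 26.10°.

≈ 17°N, 26°E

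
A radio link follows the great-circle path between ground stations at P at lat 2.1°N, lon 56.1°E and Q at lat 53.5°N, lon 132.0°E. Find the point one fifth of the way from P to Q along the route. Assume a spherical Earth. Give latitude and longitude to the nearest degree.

The haversine formula gives a central angle δ ≈ 1.396 rad (80.0°) between the endpoints.
Interpolate at f = 1/5 with slerp weights a = sin((1−f)δ)/sin δ ≈ 0.913, b = sin(fδ)/sin δ ≈ 0.280.
p = a·p₁ + b·p₂ ≈ (0.397, 0.881, 0.258); φ = arcsin(p_z) ≈ 14.97°, λ = atan2(p_y, p_x) ≈ 65.72°.

≈ lat 15°N, lon 66°E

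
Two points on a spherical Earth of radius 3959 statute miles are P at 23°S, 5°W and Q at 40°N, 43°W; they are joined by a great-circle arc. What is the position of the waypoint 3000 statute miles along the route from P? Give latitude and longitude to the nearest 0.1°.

≈ 15.4°N, 25.7°W

From cos δ = sin φ₁ sin φ₂ + cos φ₁ cos φ₂ cos Δλ, the central angle is δ ≈ 1.261 rad (72.3°). The total great-circle distance is δ·R ≈ 1.261 × 3959 ≈ 4994 mi, so the target fraction is f = 3000/4994 ≈ 0.601.
Interpolate at f ≈ 0.601 with slerp weights a = sin((1−f)δ)/sin δ ≈ 0.507, b = sin(fδ)/sin δ ≈ 0.722.
p = a·p₁ + b·p₂ ≈ (0.869, -0.418, 0.266); φ = arcsin(p_z) ≈ 15.42°, λ = atan2(p_y, p_x) ≈ -25.67°.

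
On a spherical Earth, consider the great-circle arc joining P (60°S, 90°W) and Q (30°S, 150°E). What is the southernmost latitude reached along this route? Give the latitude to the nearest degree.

The great circle lies in the plane with unit normal n̂ = (p₁ × p₂)/|p₁ × p₂|.
Here n̂_z ≈ -0.384; the vertex latitude is φ_max = arccos|n̂_z| ≈ 67.4°.
Check via Clairaut: cos φ_max = |cos φ₁| · sin C = cos(60.0°)·sin(129.8°) ≈ 0.384, again giving ≈ 67.4°.

≈ 67°S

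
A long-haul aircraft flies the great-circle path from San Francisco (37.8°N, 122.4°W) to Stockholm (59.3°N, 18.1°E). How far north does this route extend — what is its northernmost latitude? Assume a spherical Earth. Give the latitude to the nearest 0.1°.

≈ 74.8°N

The great circle lies in the plane with unit normal n̂ = (p₁ × p₂)/|p₁ × p₂|.
Here n̂_z ≈ +0.263; the vertex latitude is φ_max = arccos|n̂_z| ≈ 74.8°.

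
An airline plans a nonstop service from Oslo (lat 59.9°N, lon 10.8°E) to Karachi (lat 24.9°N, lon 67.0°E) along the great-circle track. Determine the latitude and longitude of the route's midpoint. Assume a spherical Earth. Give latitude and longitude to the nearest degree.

From cos δ = sin φ₁ sin φ₂ + cos φ₁ cos φ₂ cos Δλ, the central angle is δ ≈ 0.905 rad (51.9°).
Interpolate at f = 1/2 with slerp weights a = sin((1−f)δ)/sin δ ≈ 0.556, b = sin(fδ)/sin δ ≈ 0.556.
p = a·p₁ + b·p₂ ≈ (0.471, 0.516, 0.715); φ = arcsin(p_z) ≈ 45.65°, λ = atan2(p_y, p_x) ≈ 47.64°.

≈ lat 46°N, lon 48°E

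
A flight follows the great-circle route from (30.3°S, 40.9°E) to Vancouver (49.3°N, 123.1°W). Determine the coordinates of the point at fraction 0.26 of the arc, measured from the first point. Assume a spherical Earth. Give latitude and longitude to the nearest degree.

≈ (7°N, 23°E)

Write both endpoints as unit vectors p₁, p₂ with components (cos φ cos λ, cos φ sin λ, sin φ).
The central angle between the endpoints is δ = arccos(p₁·p₂) ≈ 2.748 rad (157.5°).
Interpolate at f = 0.26 with slerp weights a = sin((1−f)δ)/sin δ ≈ 2.335, b = sin(fδ)/sin δ ≈ 1.711.
p = a·p₁ + b·p₂ ≈ (0.915, 0.386, 0.119); φ = arcsin(p_z) ≈ 6.81°, λ = atan2(p_y, p_x) ≈ 22.86°.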